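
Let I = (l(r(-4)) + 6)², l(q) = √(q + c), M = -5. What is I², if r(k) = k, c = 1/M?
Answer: (30 + I*√105)⁴/625 ≈ 406.44 + 1564.1*I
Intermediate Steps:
c = -⅕ (c = 1/(-5) = -⅕ ≈ -0.20000)
l(q) = √(-⅕ + q) (l(q) = √(q - ⅕) = √(-⅕ + q))
I = (6 + I*√105/5)² (I = (√(-5 + 25*(-4))/5 + 6)² = (√(-5 - 100)/5 + 6)² = (√(-105)/5 + 6)² = ((I*√105)/5 + 6)² = (I*√105/5 + 6)² = (6 + I*√105/5)² ≈ 31.8 + 24.593*I)
I² = ((30 + I*√105)²/25)² = (30 + I*√105)⁴/625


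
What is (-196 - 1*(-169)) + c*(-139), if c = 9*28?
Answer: -35055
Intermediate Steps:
c = 252
(-196 - 1*(-169)) + c*(-139) = (-196 - 1*(-169)) + 252*(-139) = (-196 + 169) - 35028 = -27 - 35028 = -35055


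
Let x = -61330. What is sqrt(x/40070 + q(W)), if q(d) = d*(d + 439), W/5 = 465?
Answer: sqrt(103180963113769)/4007 ≈ 2535.0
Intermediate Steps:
W = 2325 (W = 5*465 = 2325)
q(d) = d*(439 + d)
sqrt(x/40070 + q(W)) = sqrt(-61330/40070 + 2325*(439 + 2325)) = sqrt(-61330*1/40070 + 2325*2764) = sqrt(-6133/4007 + 6426300) = sqrt(25750177967/4007) = sqrt(103180963113769)/4007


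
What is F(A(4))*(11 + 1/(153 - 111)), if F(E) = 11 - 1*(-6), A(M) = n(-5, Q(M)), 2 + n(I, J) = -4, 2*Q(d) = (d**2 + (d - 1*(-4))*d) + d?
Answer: 7871/42 ≈ 187.40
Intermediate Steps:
Q(d) = d/2 + d**2/2 + d*(4 + d)/2 (Q(d) = ((d**2 + (d - 1*(-4))*d) + d)/2 = ((d**2 + (d + 4)*d) + d)/2 = ((d**2 + (4 + d)*d) + d)/2 = ((d**2 + d*(4 + d)) + d)/2 = (d + d**2 + d*(4 + d))/2 = d/2 + d**2/2 + d*(4 + d)/2)
n(I, J) = -6 (n(I, J) = -2 - 4 = -6)
A(M) = -6
F(E) = 17 (F(E) = 11 + 6 = 17)
F(A(4))*(11 + 1/(153 - 111)) = 17*(11 + 1/(153 - 111)) = 17*(11 + 1/42) = 17*(463/42) = 7871/42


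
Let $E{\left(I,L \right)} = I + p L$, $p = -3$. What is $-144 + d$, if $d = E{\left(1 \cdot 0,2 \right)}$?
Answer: $-150$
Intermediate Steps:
$E{\left(I,L \right)} = I - 3 L$
$d = -6$ ($d = 1 \cdot 0 - 6 = 0 - 6 = -6$)
$-144 + d = -144 - 6 = -150$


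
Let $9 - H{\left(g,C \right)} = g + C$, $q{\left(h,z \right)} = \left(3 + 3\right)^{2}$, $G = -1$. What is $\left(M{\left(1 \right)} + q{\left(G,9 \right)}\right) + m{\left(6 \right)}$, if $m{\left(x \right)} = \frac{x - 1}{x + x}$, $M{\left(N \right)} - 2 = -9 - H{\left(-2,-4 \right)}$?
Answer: $\frac{173}{12} \approx 14.417$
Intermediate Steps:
$q{\left(h,z \right)} = 36$ ($q{\left(h,z \right)} = 6^{2} = 36$)
$H{\left(g,C \right)} = 9 - C - g$ ($H{\left(g,C \right)} = 9 - \left(g + C\right) = 9 - \left(C + g\right) = 9 - C - g$)
$M{\left(N \right)} = -22$ ($M{\left(N \right)} = 2 - \left(18 + 2 + 4\right) = 2 - 24 = -22$)
$m{\left(x \right)} = \frac{-1 + x}{2 x}$
$\left(M{\left(1 \right)} + q{\left(G,9 \right)}\right) + m{\left(6 \right)} = \left(-22 + 36\right) + \frac{-1 + 6}{2 \cdot 6} = 14 + \frac{1}{2} \cdot \frac{1}{6} \cdot 5 = 14 + \frac{5}{12} = \frac{173}{12}$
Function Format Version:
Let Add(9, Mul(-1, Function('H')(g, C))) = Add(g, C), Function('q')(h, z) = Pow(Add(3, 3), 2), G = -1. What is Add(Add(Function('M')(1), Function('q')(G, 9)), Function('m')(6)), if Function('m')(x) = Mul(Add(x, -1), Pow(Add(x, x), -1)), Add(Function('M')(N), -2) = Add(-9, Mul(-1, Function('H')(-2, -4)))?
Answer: Rational(173, 12) ≈ 14.417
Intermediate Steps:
Function('q')(h, z) = 36 (Function('q')(h, z) = Pow(6, 2) = 36)
Function('H')(g, C) = Add(9, Mul(-1, C), Mul(-1, g)) (Function('H')(g, C) = Add(9, Mul(-1, Add(g, C))) = Add(9, Mul(-1, Add(C, g))) = Add(9, Add(Mul(-1, C), Mul(-1, g))) = Add(9, Mul(-1, C), Mul(-1, g)))
Function('M')(N) = -22 (Function('M')(N) = Add(2, Add(-9, Mul(-1, Add(9, Mul(-1, -4), Mul(-1, -2))))) = Add(2, Add(-9, Mul(-1, Add(9, 4, 2)))) = Add(2, Add(-9, Mul(-1, 15))) = Add(2, Add(-9, -15)) = Add(2, -24) = -22)
Function('m')(x) = Mul(Rational(1, 2), Pow(x, -1), Add(-1, x)) (Function('m')(x) = Mul(Add(-1, x), Pow(Mul(2, x), -1)) = Mul(Add(-1, x), Mul(Rational(1, 2), Pow(x, -1))) = Mul(Rational(1, 2), Pow(x, -1), Add(-1, x)))
Add(Add(Function('M')(1), Function('q')(G, 9)), Function('m')(6)) = Add(Add(-22, 36), Mul(Rational(1, 2), Pow(6, -1), Add(-1, 6))) = Add(14, Mul(Rational(1, 2), Rational(1, 6), 5)) = Add(14, Rational(5, 12)) = Rational(173, 12)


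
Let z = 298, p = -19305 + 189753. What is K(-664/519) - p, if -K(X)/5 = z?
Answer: -171938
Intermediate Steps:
p = 170448
K(X) = -1490 (K(X) = -5*298 = -1490)
K(-664/519) - p = -1490 - 1*170448 = -1490 - 170448 = -171938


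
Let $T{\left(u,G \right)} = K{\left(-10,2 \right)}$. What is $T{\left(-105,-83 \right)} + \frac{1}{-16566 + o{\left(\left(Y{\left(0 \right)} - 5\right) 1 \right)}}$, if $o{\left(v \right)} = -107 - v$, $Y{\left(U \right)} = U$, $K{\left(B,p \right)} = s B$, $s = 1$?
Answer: $- \frac{166681}{16668} \approx -10.0$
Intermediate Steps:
$K{\left(B,p \right)} = B$ ($K{\left(B,p \right)} = 1 B = B$)
$T{\left(u,G \right)} = -10$
$T{\left(-105,-83 \right)} + \frac{1}{-16566 + o{\left(\left(Y{\left(0 \right)} - 5\right) 1 \right)}} = -10 + \frac{1}{-16566 - \left(107 + \left(0 - 5\right) 1\right)} = -10 + \frac{1}{-16566 - \left(107 - 5\right)} = -10 + \frac{1}{-16566 - 102} = -10 + \frac{1}{-16668} = -10 - \frac{1}{16668} = - \frac{166681}{16668}$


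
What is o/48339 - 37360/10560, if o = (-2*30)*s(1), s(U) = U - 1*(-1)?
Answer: -2510017/708972 ≈ -3.5404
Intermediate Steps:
s(U) = 1 + U (s(U) = U + 1 = 1 + U)
o = -120 (o = (-2*30)*(1 + 1) = -60*2 = -120)
o/48339 - 37360/10560 = -120/48339 - 37360/10560 = -120*1/48339 - 37360*1/10560 = -40/16113 - 467/132 = -2510017/708972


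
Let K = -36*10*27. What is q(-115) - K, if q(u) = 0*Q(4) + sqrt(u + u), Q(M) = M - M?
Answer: 9720 + I*sqrt(230) ≈ 9720.0 + 15.166*I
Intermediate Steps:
Q(M) = 0
q(u) = sqrt(2)*sqrt(u) (q(u) = 0*0 + sqrt(u + u) = 0 + sqrt(2*u) = 0 + sqrt(2)*sqrt(u) = sqrt(2)*sqrt(u))
K = -9720 (K = -360*27 = -9720)
q(-115) - K = sqrt(2)*sqrt(-115) - 1*(-9720) = sqrt(2)*(I*sqrt(115)) + 9720 = I*sqrt(230) + 9720 = 9720 + I*sqrt(230)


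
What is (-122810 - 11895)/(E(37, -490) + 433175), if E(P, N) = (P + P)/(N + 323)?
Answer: -22495735/72340151 ≈ -0.31097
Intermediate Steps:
E(P, N) = 2*P/(323 + N) (E(P, N) = (2*P)/(323 + N) = 2*P/(323 + N))
(-122810 - 11895)/(E(37, -490) + 433175) = (-122810 - 11895)/(2*37/(323 - 490) + 433175) = -134705/(2*37/(-167) + 433175) = -134705/(2*37*(-1/167) + 433175) = -134705/(-74/167 + 433175) = -134705/72340151/167 = -134705*167/72340151 = -22495735/72340151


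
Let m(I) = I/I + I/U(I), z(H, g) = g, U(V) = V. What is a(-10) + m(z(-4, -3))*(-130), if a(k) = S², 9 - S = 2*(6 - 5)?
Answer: -211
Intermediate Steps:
S = 7 (S = 9 - 2*(6 - 5) = 9 - 2 = 7)
m(I) = 2 (m(I) = I/I + I/I = 1 + 1 = 2)
a(k) = 49 (a(k) = 7² = 49)
a(-10) + m(z(-4, -3))*(-130) = 49 + 2*(-130) = 49 - 260 = -211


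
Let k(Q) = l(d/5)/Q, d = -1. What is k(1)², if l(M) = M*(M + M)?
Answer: 4/625 ≈ 0.0064000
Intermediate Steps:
l(M) = 2*M² (l(M) = M*(2*M) = 2*M²)
k(Q) = 2/(25*Q) (k(Q) = (2*(-1/5)²)/Q = (2*(-1*⅕)²)/Q = (2*(-⅕)²)/Q = (2*(1/25))/Q = 2/(25*Q))
k(1)² = ((2/25)/1)² = ((2/25)*1)² = (2/25)² = 4/625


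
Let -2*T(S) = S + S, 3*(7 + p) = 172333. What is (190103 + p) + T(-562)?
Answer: 744307/3 ≈ 2.4810e+5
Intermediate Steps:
p = 172312/3 (p = -7 + (⅓)*172333 = -7 + 172333/3 = 172312/3 ≈ 57437.)
T(S) = -S (T(S) = -(S + S)/2 = -S)
(190103 + p) + T(-562) = (190103 + 172312/3) - 1*(-562) = 742621/3 + 562 = 744307/3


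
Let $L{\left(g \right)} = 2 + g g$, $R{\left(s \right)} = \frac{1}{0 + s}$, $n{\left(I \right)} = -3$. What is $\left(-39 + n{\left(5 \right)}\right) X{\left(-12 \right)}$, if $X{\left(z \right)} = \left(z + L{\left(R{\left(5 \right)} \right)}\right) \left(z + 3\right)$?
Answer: $- \frac{94122}{25} \approx -3764.9$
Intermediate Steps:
$R{\left(s \right)} = \frac{1}{s}$
$L{\left(g \right)} = 2 + g^{2}$
$X{\left(z \right)} = \left(3 + z\right) \left(\frac{51}{25} + z\right)$ ($X{\left(z \right)} = \left(z + \left(2 + \left(\frac{1}{5}\right)^{2}\right)\right) \left(z + 3\right) = \left(z + \left(2 + \left(\frac{1}{5}\right)^{2}\right)\right) \left(3 + z\right) = \left(z + \left(2 + \frac{1}{25}\right)\right) \left(3 + z\right) = \left(z + \frac{51}{25}\right) \left(3 + z\right) = \left(\frac{51}{25} + z\right) \left(3 + z\right) = \left(3 + z\right) \left(\frac{51}{25} + z\right)$)
$\left(-39 + n{\left(5 \right)}\right) X{\left(-12 \right)} = \left(-39 - 3\right) \left(\frac{153}{25} + \left(-12\right)^{2} + \frac{126}{25} \left(-12\right)\right) = - 42 \left(\frac{153}{25} + 144 - \frac{1512}{25}\right) = \left(-42\right) \frac{2241}{25} = - \frac{94122}{25}$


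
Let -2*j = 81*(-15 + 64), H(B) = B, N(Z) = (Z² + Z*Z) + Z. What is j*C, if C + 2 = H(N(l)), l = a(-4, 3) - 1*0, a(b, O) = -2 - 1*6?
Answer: -234171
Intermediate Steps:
a(b, O) = -8 (a(b, O) = -2 - 6 = -8)
l = -8 (l = -8 - 1*0 = -8 + 0 = -8)
N(Z) = Z + 2*Z² (N(Z) = (Z² + Z²) + Z = 2*Z² + Z = Z + 2*Z²)
C = 118 (C = -2 - 8*(1 + 2*(-8)) = -2 - 8*(1 - 16) = -2 - 8*(-15) = -2 + 120 = 118)
j = -3969/2 (j = -81*(-15 + 64)/2 = -81*49/2 = -½*3969 = -3969/2 ≈ -1984.5)
j*C = -3969/2*118 = -234171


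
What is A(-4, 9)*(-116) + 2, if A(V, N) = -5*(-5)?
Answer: -2898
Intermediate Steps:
A(V, N) = 25
A(-4, 9)*(-116) + 2 = 25*(-116) + 2 = -2900 + 2 = -2898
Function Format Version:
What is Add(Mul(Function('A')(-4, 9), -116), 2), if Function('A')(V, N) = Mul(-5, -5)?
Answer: -2898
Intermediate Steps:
Function('A')(V, N) = 25
Add(Mul(Function('A')(-4, 9), -116), 2) = Add(Mul(25, -116), 2) = Add(-2900, 2) = -2898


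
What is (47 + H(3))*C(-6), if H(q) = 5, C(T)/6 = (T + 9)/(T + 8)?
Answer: 468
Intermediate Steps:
C(T) = 6*(9 + T)/(8 + T) (C(T) = 6*((T + 9)/(T + 8)) = 6*((9 + T)/(8 + T)) = 6*(9 + T)/(8 + T))
(47 + H(3))*C(-6) = (47 + 5)*(6*(9 - 6)/(8 - 6)) = 52*(6*3/2) = 52*(6*(½)*3) = 52*9 = 468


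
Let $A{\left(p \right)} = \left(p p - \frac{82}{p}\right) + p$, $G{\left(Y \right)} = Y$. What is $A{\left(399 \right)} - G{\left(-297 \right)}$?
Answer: $\frac{63798821}{399} \approx 1.599 \cdot 10^{5}$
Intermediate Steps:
$A{\left(p \right)} = p + p^{2} - \frac{82}{p}$ ($A{\left(p \right)} = \left(p^{2} - \frac{82}{p}\right) + p = p + p^{2} - \frac{82}{p}$)
$A{\left(399 \right)} - G{\left(-297 \right)} = \left(399 + 399^{2} - \frac{82}{399}\right) - -297 = \left(399 + 159201 - \frac{82}{399}\right) + 297 = \frac{63680318}{399} + 297 = \frac{63798821}{399}$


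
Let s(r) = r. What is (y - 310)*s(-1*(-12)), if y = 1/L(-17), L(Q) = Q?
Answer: -63252/17 ≈ -3720.7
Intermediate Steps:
y = -1/17 (y = 1/(-17) = -1/17 ≈ -0.058824)
(y - 310)*s(-1*(-12)) = (-1/17 - 310)*(-1*(-12)) = -5271/17*12 = -63252/17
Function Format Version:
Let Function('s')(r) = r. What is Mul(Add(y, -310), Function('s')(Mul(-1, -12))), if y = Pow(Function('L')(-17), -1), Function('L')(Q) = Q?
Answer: Rational(-63252, 17) ≈ -3720.7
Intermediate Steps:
y = Rational(-1, 17) (y = Pow(-17, -1) = Rational(-1, 17) ≈ -0.058824)
Mul(Add(y, -310), Function('s')(Mul(-1, -12))) = Mul(Add(Rational(-1, 17), -310), Mul(-1, -12)) = Mul(Rational(-5271, 17), 12) = Rational(-63252, 17)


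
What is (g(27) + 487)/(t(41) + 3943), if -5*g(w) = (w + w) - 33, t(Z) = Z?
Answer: 1207/9960 ≈ 0.12118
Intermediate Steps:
g(w) = 33/5 - 2*w/5 (g(w) = -((w + w) - 33)/5 = -(2*w - 33)/5 = -(-33 + 2*w)/5 = 33/5 - 2*w/5)
(g(27) + 487)/(t(41) + 3943) = ((33/5 - ⅖*27) + 487)/(41 + 3943) = ((33/5 - 54/5) + 487)/3984 = (-21/5 + 487)*(1/3984) = (2414/5)*(1/3984) = 1207/9960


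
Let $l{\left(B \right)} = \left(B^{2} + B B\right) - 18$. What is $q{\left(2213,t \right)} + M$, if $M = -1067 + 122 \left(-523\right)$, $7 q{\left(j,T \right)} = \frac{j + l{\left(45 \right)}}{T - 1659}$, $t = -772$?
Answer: $- \frac{1103950086}{17017} \approx -64873.0$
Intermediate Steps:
$l{\left(B \right)} = -18 + 2 B^{2}$ ($l{\left(B \right)} = \left(B^{2} + B^{2}\right) - 18 = 2 B^{2} - 18 = -18 + 2 B^{2}$)
$q{\left(j,T \right)} = \frac{4032 + j}{7 \left(-1659 + T\right)}$ ($q{\left(j,T \right)} = \frac{\left(j - \left(18 - 2 \cdot 45^{2}\right)\right) \frac{1}{T - 1659}}{7} = \frac{\left(j + \left(-18 + 2 \cdot 2025\right)\right) \frac{1}{-1659 + T}}{7} = \frac{\left(j + \left(-18 + 4050\right)\right) \frac{1}{-1659 + T}}{7} = \frac{\left(j + 4032\right) \frac{1}{-1659 + T}}{7} = \frac{\left(4032 + j\right) \frac{1}{-1659 + T}}{7} = \frac{\frac{1}{-1659 + T} \left(4032 + j\right)}{7} = \frac{4032 + j}{7 \left(-1659 + T\right)}$)
$M = -64873$ ($M = -1067 - 63806 = -64873$)
$q{\left(2213,t \right)} + M = \frac{4032 + 2213}{7 \left(-1659 - 772\right)} - 64873 = \frac{1}{7} \frac{1}{-2431} \cdot 6245 - 64873 = \frac{1}{7} \left(- \frac{1}{2431}\right) 6245 - 64873 = - \frac{6245}{17017} - 64873 = - \frac{1103950086}{17017}$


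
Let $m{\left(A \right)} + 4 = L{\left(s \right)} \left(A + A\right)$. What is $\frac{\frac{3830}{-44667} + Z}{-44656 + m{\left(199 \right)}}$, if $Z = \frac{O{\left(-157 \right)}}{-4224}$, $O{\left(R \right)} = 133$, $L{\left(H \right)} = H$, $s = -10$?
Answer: $\frac{7372877}{3059024855040} \approx 2.4102 \cdot 10^{-6}$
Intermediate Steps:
$m{\left(A \right)} = -4 - 20 A$ ($m{\left(A \right)} = -4 - 10 \left(A + A\right) = -4 - 10 \cdot 2 A = -4 - 20 A$)
$Z = - \frac{133}{4224}$ ($Z = \frac{133}{-4224} = 133 \left(- \frac{1}{4224}\right) = - \frac{133}{4224} \approx -0.031487$)
$\frac{\frac{3830}{-44667} + Z}{-44656 + m{\left(199 \right)}} = \frac{\frac{3830}{-44667} - \frac{133}{4224}}{-44656 - 3984} = \frac{3830 \left(- \frac{1}{44667}\right) - \frac{133}{4224}}{-44656 - 3984} = \frac{- \frac{3830}{44667} - \frac{133}{4224}}{-44656 - 3984} = - \frac{7372877}{62891136 \left(-48640\right)} = \left(- \frac{7372877}{62891136}\right) \left(- \frac{1}{48640}\right) = \frac{7372877}{3059024855040}$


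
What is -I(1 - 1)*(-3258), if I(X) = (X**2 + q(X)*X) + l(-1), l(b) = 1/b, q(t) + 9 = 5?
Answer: -3258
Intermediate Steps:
q(t) = -4 (q(t) = -9 + 5 = -4)
I(X) = -1 + X**2 - 4*X (I(X) = (X**2 - 4*X) + 1/(-1) = (X**2 - 4*X) - 1 = -1 + X**2 - 4*X)
-I(1 - 1)*(-3258) = -(-1 + (1 - 1)**2 - 4*(1 - 1))*(-3258) = -(-1 + 0**2 - 4*0)*(-3258) = -(-1 + 0 + 0)*(-3258) = -1*(-1)*(-3258) = 1*(-3258) = -3258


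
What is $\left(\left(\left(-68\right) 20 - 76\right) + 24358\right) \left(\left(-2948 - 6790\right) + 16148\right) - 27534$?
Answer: $146902486$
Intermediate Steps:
$\left(\left(\left(-68\right) 20 - 76\right) + 24358\right) \left(\left(-2948 - 6790\right) + 16148\right) - 27534 = \left(\left(-1360 - 76\right) + 24358\right) \left(\left(-2948 - 6790\right) + 16148\right) - 27534 = \left(-1436 + 24358\right) \left(-9738 + 16148\right) - 27534 = 22922 \cdot 6410 - 27534 = 146930020 - 27534 = 146902486$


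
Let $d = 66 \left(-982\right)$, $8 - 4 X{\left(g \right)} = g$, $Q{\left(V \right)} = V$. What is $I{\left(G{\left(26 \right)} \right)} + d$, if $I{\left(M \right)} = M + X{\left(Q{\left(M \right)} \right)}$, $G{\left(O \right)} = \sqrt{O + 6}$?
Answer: $-64810 + 3 \sqrt{2} \approx -64806.0$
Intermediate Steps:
$G{\left(O \right)} = \sqrt{6 + O}$
$X{\left(g \right)} = 2 - \frac{g}{4}$
$I{\left(M \right)} = 2 + \frac{3 M}{4}$ ($I{\left(M \right)} = M - \left(-2 + \frac{M}{4}\right) = 2 + \frac{3 M}{4}$)
$d = -64812$
$I{\left(G{\left(26 \right)} \right)} + d = \left(2 + \frac{3 \sqrt{6 + 26}}{4}\right) - 64812 = \left(2 + \frac{3 \sqrt{32}}{4}\right) - 64812 = \left(2 + \frac{3 \cdot 4 \sqrt{2}}{4}\right) - 64812 = \left(2 + 3 \sqrt{2}\right) - 64812 = -64810 + 3 \sqrt{2}$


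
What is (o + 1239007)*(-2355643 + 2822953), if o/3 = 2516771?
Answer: 4107337129200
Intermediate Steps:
o = 7550313 (o = 3*2516771 = 7550313)
(o + 1239007)*(-2355643 + 2822953) = (7550313 + 1239007)*(-2355643 + 2822953) = 8789320*467310 = 4107337129200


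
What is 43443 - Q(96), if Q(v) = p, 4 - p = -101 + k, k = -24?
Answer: 43314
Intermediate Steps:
p = 129 (p = 4 - (-101 - 24) = 4 - 1*(-125) = 4 + 125 = 129)
Q(v) = 129
43443 - Q(96) = 43443 - 1*129 = 43443 - 129 = 43314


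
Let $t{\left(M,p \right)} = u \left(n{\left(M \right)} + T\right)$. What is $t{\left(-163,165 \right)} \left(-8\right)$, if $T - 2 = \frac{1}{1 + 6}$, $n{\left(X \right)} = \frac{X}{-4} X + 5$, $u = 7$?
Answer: $371566$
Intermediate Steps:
$n{\left(X \right)} = 5 - \frac{X^{2}}{4}$ ($n{\left(X \right)} = X \left(- \frac{1}{4}\right) X + 5 = - \frac{X}{4} X + 5 = - \frac{X^{2}}{4} + 5 = 5 - \frac{X^{2}}{4}$)
$T = \frac{15}{7}$ ($T = 2 + \frac{1}{1 + 6} = 2 + \frac{1}{7} = \frac{15}{7} \approx 2.1429$)
$t{\left(M,p \right)} = 50 - \frac{7 M^{2}}{4}$ ($t{\left(M,p \right)} = 7 \left(\left(5 - \frac{M^{2}}{4}\right) + \frac{15}{7}\right) = 7 \left(\frac{50}{7} - \frac{M^{2}}{4}\right) = 50 - \frac{7 M^{2}}{4}$)
$t{\left(-163,165 \right)} \left(-8\right) = \left(50 - \frac{7 \left(-163\right)^{2}}{4}\right) \left(-8\right) = \left(50 - \frac{185983}{4}\right) \left(-8\right) = \left(- \frac{185783}{4}\right) \left(-8\right) = 371566$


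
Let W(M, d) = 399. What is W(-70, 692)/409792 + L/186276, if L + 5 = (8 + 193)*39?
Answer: 43218877/1004400192 ≈ 0.043030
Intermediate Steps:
L = 7834 (L = -5 + (8 + 193)*39 = -5 + 201*39 = -5 + 7839 = 7834)
W(-70, 692)/409792 + L/186276 = 399/409792 + 7834/186276 = 399*(1/409792) + 7834*(1/186276) = 21/21568 + 3917/93138 = 43218877/1004400192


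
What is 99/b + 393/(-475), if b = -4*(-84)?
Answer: -28341/53200 ≈ -0.53273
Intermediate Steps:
b = 336
99/b + 393/(-475) = 99/336 + 393/(-475) = 99*(1/336) + 393*(-1/475) = 33/112 - 393/475 = -28341/53200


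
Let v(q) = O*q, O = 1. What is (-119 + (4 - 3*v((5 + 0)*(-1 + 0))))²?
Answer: 10000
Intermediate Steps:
v(q) = q (v(q) = 1*q = q)
(-119 + (4 - 3*v((5 + 0)*(-1 + 0))))² = (-119 + (4 - 3*(5 + 0)*(-1 + 0)))² = (-119 + (4 - 15*(-1)))² = (-119 + (4 - 3*(-5)))² = (-119 + (4 + 15))² = (-119 + 19)² = (-100)² = 10000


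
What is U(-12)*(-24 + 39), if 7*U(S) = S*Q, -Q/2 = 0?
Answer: 0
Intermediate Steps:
Q = 0 (Q = -2*0 = 0)
U(S) = 0 (U(S) = (S*0)/7 = (1/7)*0 = 0)
U(-12)*(-24 + 39) = 0*(-24 + 39) = 0*15 = 0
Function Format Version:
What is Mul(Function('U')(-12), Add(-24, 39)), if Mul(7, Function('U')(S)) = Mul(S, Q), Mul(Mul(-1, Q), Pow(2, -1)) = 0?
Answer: 0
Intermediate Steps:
Q = 0 (Q = Mul(-2, 0) = 0)
Function('U')(S) = 0 (Function('U')(S) = Mul(Rational(1, 7), Mul(S, 0)) = Mul(Rational(1, 7), 0) = 0)
Mul(Function('U')(-12), Add(-24, 39)) = Mul(0, Add(-24, 39)) = Mul(0, 15) = 0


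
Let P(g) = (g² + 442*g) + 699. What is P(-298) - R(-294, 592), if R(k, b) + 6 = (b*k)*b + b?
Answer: 102993617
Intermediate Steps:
P(g) = 699 + g² + 442*g
R(k, b) = -6 + b + k*b² (R(k, b) = -6 + ((b*k)*b + b) = -6 + (k*b² + b) = -6 + (b + k*b²) = -6 + b + k*b²)
P(-298) - R(-294, 592) = (699 + (-298)² + 442*(-298)) - (-6 + 592 - 294*592²) = (699 + 88804 - 131716) - (-6 + 592 - 294*350464) = -42213 - (-6 + 592 - 103036416) = -42213 - 1*(-103035830) = -42213 + 103035830 = 102993617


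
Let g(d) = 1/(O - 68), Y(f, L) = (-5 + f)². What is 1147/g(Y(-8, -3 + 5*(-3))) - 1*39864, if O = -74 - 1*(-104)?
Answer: -83450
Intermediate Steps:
O = 30 (O = -74 + 104 = 30)
g(d) = -1/38 (g(d) = 1/(30 - 68) = 1/(-38) = -1/38)
1147/g(Y(-8, -3 + 5*(-3))) - 1*39864 = 1147/(-1/38) - 1*39864 = 1147*(-38) - 39864 = -43586 - 39864 = -83450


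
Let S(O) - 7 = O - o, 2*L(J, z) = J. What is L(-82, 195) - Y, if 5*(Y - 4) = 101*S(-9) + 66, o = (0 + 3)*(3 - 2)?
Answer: 214/5 ≈ 42.800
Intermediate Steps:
o = 3 (o = 3*1 = 3)
L(J, z) = J/2
S(O) = 4 + O (S(O) = 7 + (O - 1*3) = 7 + (O - 3) = 7 + (-3 + O) = 4 + O)
Y = -419/5 (Y = 4 + (101*(4 - 9) + 66)/5 = 4 + (101*(-5) + 66)/5 = 4 + (-505 + 66)/5 = 4 + (⅕)*(-439) = 4 - 439/5 = -419/5 ≈ -83.800)
L(-82, 195) - Y = (½)*(-82) - 1*(-419/5) = -41 + 419/5 = 214/5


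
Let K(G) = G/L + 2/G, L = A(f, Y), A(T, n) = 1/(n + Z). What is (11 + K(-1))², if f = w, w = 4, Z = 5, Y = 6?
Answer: 4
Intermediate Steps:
f = 4
A(T, n) = 1/(5 + n) (A(T, n) = 1/(n + 5) = 1/(5 + n))
L = 1/11 (L = 1/(5 + 6) = 1/11 ≈ 0.090909)
K(G) = 2/G + 11*G (K(G) = G/(1/11) + 2/G = G*11 + 2/G = 11*G + 2/G = 2/G + 11*G)
(11 + K(-1))² = (11 + (2/(-1) + 11*(-1)))² = (11 + (2*(-1) - 11))² = (11 + (-2 - 11))² = (11 - 13)² = (-2)² = 4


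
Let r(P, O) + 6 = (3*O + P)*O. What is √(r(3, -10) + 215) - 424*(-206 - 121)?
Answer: 138648 + √479 ≈ 1.3867e+5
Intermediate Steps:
r(P, O) = -6 + O*(P + 3*O) (r(P, O) = -6 + (3*O + P)*O = -6 + (P + 3*O)*O = -6 + O*(P + 3*O))
√(r(3, -10) + 215) - 424*(-206 - 121) = √((-6 + 3*(-10)² - 10*3) + 215) - 424*(-206 - 121) = √((-6 + 3*100 - 30) + 215) - 424*(-327) = √((-6 + 300 - 30) + 215) + 138648 = √(264 + 215) + 138648 = √479 + 138648 = 138648 + √479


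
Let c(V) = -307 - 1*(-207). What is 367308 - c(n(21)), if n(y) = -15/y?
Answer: 367408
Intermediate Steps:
c(V) = -100 (c(V) = -307 + 207 = -100)
367308 - c(n(21)) = 367308 - 1*(-100) = 367308 + 100 = 367408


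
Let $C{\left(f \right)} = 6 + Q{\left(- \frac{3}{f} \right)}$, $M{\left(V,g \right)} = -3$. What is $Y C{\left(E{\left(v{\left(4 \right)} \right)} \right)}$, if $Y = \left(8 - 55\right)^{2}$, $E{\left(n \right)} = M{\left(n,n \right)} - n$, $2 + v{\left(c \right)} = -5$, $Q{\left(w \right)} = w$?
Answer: $\frac{46389}{4} \approx 11597.0$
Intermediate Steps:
$v{\left(c \right)} = -7$ ($v{\left(c \right)} = -2 - 5 = -7$)
$E{\left(n \right)} = -3 - n$
$Y = 2209$ ($Y = \left(-47\right)^{2} = 2209$)
$C{\left(f \right)} = 6 - \frac{3}{f}$
$Y C{\left(E{\left(v{\left(4 \right)} \right)} \right)} = 2209 \left(6 - \frac{3}{-3 - -7}\right) = 2209 \left(6 - \frac{3}{-3 + 7}\right) = 2209 \left(6 - \frac{3}{4}\right) = 2209 \cdot \frac{21}{4} = \frac{46389}{4}$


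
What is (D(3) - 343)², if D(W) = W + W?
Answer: 113569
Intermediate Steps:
D(W) = 2*W
(D(3) - 343)² = (2*3 - 343)² = (6 - 343)² = (-337)² = 113569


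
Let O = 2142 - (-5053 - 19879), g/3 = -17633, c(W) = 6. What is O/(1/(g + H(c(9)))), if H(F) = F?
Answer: -1432025082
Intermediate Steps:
g = -52899 (g = 3*(-17633) = -52899)
O = 27074 (O = 2142 - 1*(-24932) = 2142 + 24932 = 27074)
O/(1/(g + H(c(9)))) = 27074/(1/(-52899 + 6)) = 27074/(1/(-52893)) = 27074/(-1/52893) = 27074*(-52893) = -1432025082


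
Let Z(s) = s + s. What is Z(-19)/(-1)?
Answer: 38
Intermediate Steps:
Z(s) = 2*s
Z(-19)/(-1) = (2*(-19))/(-1) = -1*(-38) = 38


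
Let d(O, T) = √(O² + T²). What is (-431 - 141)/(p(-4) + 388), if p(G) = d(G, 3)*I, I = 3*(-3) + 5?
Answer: -143/92 ≈ -1.5543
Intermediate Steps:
I = -4 (I = -9 + 5 = -4)
p(G) = -4*√(9 + G²) (p(G) = √(G² + 3²)*(-4) = √(G² + 9)*(-4) = √(9 + G²)*(-4) = -4*√(9 + G²))
(-431 - 141)/(p(-4) + 388) = (-431 - 141)/(-4*√(9 + (-4)²) + 388) = -572/(-4*√(9 + 16) + 388) = -572/(-4*√25 + 388) = -572/(-4*5 + 388) = -572/(-20 + 388) = -572/368 = -572*1/368 = -143/92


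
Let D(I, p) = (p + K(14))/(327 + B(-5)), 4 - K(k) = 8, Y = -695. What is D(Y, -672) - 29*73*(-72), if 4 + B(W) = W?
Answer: 24235078/159 ≈ 1.5242e+5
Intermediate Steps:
K(k) = -4 (K(k) = 4 - 1*8 = 4 - 8 = -4)
B(W) = -4 + W
D(I, p) = -2/159 + p/318 (D(I, p) = (p - 4)/(327 + (-4 - 5)) = (-4 + p)/(327 - 9) = (-4 + p)/318 = (-4 + p)*(1/318) = -2/159 + p/318)
D(Y, -672) - 29*73*(-72) = (-2/159 + (1/318)*(-672)) - 29*73*(-72) = (-2/159 - 112/53) - 2117*(-72) = -338/159 - 1*(-152424) = -338/159 + 152424 = 24235078/159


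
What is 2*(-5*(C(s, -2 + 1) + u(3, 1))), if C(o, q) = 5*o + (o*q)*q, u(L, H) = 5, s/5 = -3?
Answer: 850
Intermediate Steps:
s = -15 (s = 5*(-3) = -15)
C(o, q) = 5*o + o*q²
2*(-5*(C(s, -2 + 1) + u(3, 1))) = 2*(-5*(-15*(5 + (-2 + 1)²) + 5)) = 2*(-5*(-15*(5 + (-1)²) + 5)) = 2*(-5*(-15*(5 + 1) + 5)) = 2*(-5*(-15*6 + 5)) = 2*(-5*(-90 + 5)) = 2*(-5*(-85)) = 2*425 = 850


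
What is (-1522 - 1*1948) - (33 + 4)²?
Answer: -4839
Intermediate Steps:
(-1522 - 1*1948) - (33 + 4)² = (-1522 - 1948) - 1*37² = -3470 - 1*1369 = -3470 - 1369 = -4839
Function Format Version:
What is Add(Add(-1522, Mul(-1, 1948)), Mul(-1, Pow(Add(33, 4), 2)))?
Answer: -4839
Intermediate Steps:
Add(Add(-1522, Mul(-1, 1948)), Mul(-1, Pow(Add(33, 4), 2))) = Add(Add(-1522, -1948), Mul(-1, Pow(37, 2))) = Add(-3470, Mul(-1, 1369)) = Add(-3470, -1369) = -4839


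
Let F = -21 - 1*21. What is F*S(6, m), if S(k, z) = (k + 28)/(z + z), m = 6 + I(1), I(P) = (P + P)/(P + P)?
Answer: -102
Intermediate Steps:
I(P) = 1 (I(P) = (2*P)/((2*P)) = (2*P)*(1/(2*P)) = 1)
m = 7 (m = 6 + 1 = 7)
S(k, z) = (28 + k)/(2*z) (S(k, z) = (28 + k)/((2*z)) = (28 + k)*(1/(2*z)) = (28 + k)/(2*z))
F = -42 (F = -21 - 21 = -42)
F*S(6, m) = -21*(28 + 6)/7 = -21*34/7 = -42*17/7 = -102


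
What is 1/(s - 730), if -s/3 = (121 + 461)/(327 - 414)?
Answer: -29/20588 ≈ -0.0014086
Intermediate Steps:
s = 582/29 (s = -3*(121 + 461)/(327 - 414) = -1746/(-87) = -1746*(-1)/87 = -3*(-194/29) = 582/29 ≈ 20.069)
1/(s - 730) = 1/(582/29 - 730) = 1/(-20588/29) = -29/20588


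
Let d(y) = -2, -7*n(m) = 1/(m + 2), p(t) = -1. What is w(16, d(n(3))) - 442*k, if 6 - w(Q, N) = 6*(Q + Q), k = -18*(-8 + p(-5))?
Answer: -71790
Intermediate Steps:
k = 162 (k = -18*(-8 - 1) = -18*(-9) = 162)
n(m) = -1/(7*(2 + m)) (n(m) = -1/(7*(m + 2)) = -1/(7*(2 + m)))
w(Q, N) = 6 - 12*Q (w(Q, N) = 6 - 6*(Q + Q) = 6 - 6*2*Q = 6 - 12*Q)
w(16, d(n(3))) - 442*k = (6 - 12*16) - 442*162 = (6 - 192) - 71604 = -186 - 71604 = -71790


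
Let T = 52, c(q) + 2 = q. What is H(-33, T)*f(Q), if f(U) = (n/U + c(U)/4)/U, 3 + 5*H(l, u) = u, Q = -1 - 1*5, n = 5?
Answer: 833/180 ≈ 4.6278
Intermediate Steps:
c(q) = -2 + q
Q = -6 (Q = -1 - 5 = -6)
H(l, u) = -3/5 + u/5
f(U) = (-1/2 + 5/U + U/4)/U (f(U) = (5/U + (-2 + U)/4)/U = (5/U + (-2 + U)*(1/4))/U = (5/U + (-1/2 + U/4))/U = (-1/2 + 5/U + U/4)/U)
H(-33, T)*f(Q) = (-3/5 + (1/5)*52)*((1/4)*(20 - 6*(-2 - 6))/(-6)**2) = (-3/5 + 52/5)*((1/4)*(1/36)*(20 - 6*(-8))) = 49*((1/4)*(1/36)*(20 + 48))/5 = 49*((1/4)*(1/36)*68)/5 = (49/5)*(17/36) = 833/180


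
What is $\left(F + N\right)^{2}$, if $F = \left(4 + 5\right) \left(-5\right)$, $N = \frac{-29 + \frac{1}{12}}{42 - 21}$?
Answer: $\frac{136585969}{63504} \approx 2150.8$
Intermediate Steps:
$N = - \frac{347}{252}$ ($N = \frac{-29 + \frac{1}{12}}{21} = \left(- \frac{347}{12}\right) \frac{1}{21} = - \frac{347}{252} \approx -1.377$)
$F = -45$ ($F = 9 \left(-5\right) = -45$)
$\left(F + N\right)^{2} = \left(-45 - \frac{347}{252}\right)^{2} = \left(- \frac{11687}{252}\right)^{2} = \frac{136585969}{63504}$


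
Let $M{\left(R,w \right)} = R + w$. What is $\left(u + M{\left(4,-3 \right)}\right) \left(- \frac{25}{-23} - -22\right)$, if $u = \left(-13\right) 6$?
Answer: $- \frac{40887}{23} \approx -1777.7$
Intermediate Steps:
$u = -78$
$\left(u + M{\left(4,-3 \right)}\right) \left(- \frac{25}{-23} - -22\right) = \left(-78 + \left(4 - 3\right)\right) \left(- \frac{25}{-23} - -22\right) = \left(-78 + 1\right) \left(\left(-25\right) \left(- \frac{1}{23}\right) + 22\right) = - 77 \left(\frac{25}{23} + 22\right) = \left(-77\right) \frac{531}{23} = - \frac{40887}{23}$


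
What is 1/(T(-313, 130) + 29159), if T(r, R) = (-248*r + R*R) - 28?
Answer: 1/123655 ≈ 8.0870e-6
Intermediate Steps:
T(r, R) = -28 + R² - 248*r (T(r, R) = (-248*r + R²) - 28 = (R² - 248*r) - 28 = -28 + R² - 248*r)
1/(T(-313, 130) + 29159) = 1/((-28 + 130² - 248*(-313)) + 29159) = 1/((-28 + 16900 + 77624) + 29159) = 1/(94496 + 29159) = 1/123655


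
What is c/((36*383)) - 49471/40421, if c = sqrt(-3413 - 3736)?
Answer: -49471/40421 + I*sqrt(7149)/13788 ≈ -1.2239 + 0.0061323*I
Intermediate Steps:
c = I*sqrt(7149) (c = sqrt(-7149) = I*sqrt(7149) ≈ 84.552*I)
c/((36*383)) - 49471/40421 = (I*sqrt(7149))/((36*383)) - 49471/40421 = (I*sqrt(7149))/13788 - 49471*1/40421 = (I*sqrt(7149))*(1/13788) - 49471/40421 = I*sqrt(7149)/13788 - 49471/40421 = -49471/40421 + I*sqrt(7149)/13788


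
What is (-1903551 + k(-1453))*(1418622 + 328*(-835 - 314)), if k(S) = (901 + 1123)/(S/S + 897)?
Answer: -890376835907250/449 ≈ -1.9830e+12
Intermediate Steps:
k(S) = 1012/449 (k(S) = 2024/(1 + 897) = 2024/898 = 2024*(1/898) = 1012/449)
(-1903551 + k(-1453))*(1418622 + 328*(-835 - 314)) = (-1903551 + 1012/449)*(1418622 + 328*(-835 - 314)) = -854693387*(1418622 + 328*(-1149))/449 = -854693387*(1418622 - 376872)/449 = -854693387/449*1041750 = -890376835907250/449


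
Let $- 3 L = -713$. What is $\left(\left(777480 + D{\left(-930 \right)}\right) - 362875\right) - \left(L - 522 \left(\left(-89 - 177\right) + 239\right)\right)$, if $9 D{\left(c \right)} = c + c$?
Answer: $\frac{1200200}{3} \approx 4.0007 \cdot 10^{5}$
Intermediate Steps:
$L = \frac{713}{3}$ ($L = \left(- \frac{1}{3}\right) \left(-713\right) = \frac{713}{3} \approx 237.67$)
$D{\left(c \right)} = \frac{2 c}{9}$ ($D{\left(c \right)} = \frac{c + c}{9} = \frac{2 c}{9}$)
$\left(\left(777480 + D{\left(-930 \right)}\right) - 362875\right) - \left(L - 522 \left(\left(-89 - 177\right) + 239\right)\right) = \left(\left(777480 + \frac{2}{9} \left(-930\right)\right) - 362875\right) - \left(\frac{713}{3} - 522 \left(\left(-89 - 177\right) + 239\right)\right) = \left(\left(777480 - \frac{620}{3}\right) - 362875\right) - \left(\frac{713}{3} - 522 \left(-266 + 239\right)\right) = \left(\frac{2331820}{3} - 362875\right) - \left(\frac{713}{3} - -14094\right) = \frac{1243195}{3} - \left(\frac{713}{3} + 14094\right) = \frac{1243195}{3} - \frac{42995}{3} = \frac{1200200}{3}$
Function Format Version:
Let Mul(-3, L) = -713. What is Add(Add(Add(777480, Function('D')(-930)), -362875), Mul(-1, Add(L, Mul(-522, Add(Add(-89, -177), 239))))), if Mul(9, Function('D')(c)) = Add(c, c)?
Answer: Rational(1200200, 3) ≈ 4.0007e+5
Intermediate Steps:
L = Rational(713, 3) (L = Mul(Rational(-1, 3), -713) = Rational(713, 3) ≈ 237.67)
Function('D')(c) = Mul(Rational(2, 9), c) (Function('D')(c) = Mul(Rational(1, 9), Add(c, c)) = Mul(Rational(1, 9), Mul(2, c)) = Mul(Rational(2, 9), c))
Add(Add(Add(777480, Function('D')(-930)), -362875), Mul(-1, Add(L, Mul(-522, Add(Add(-89, -177), 239))))) = Add(Add(Add(777480, Mul(Rational(2, 9), -930)), -362875), Mul(-1, Add(Rational(713, 3), Mul(-522, Add(Add(-89, -177), 239))))) = Add(Add(Add(777480, Rational(-620, 3)), -362875), Mul(-1, Add(Rational(713, 3), Mul(-522, Add(-266, 239))))) = Add(Add(Rational(2331820, 3), -362875), Mul(-1, Add(Rational(713, 3), Mul(-522, -27)))) = Add(Rational(1243195, 3), Mul(-1, Add(Rational(713, 3), 14094))) = Add(Rational(1243195, 3), Mul(-1, Rational(42995, 3))) = Add(Rational(1243195, 3), Rational(-42995, 3)) = Rational(1200200, 3)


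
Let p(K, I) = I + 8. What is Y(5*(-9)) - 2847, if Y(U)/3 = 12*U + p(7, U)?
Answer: -4578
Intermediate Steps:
p(K, I) = 8 + I
Y(U) = 24 + 39*U (Y(U) = 3*(12*U + (8 + U)) = 3*(8 + 13*U) = 24 + 39*U)
Y(5*(-9)) - 2847 = (24 + 39*(5*(-9))) - 2847 = (24 + 39*(-45)) - 2847 = (24 - 1755) - 2847 = -1731 - 2847 = -4578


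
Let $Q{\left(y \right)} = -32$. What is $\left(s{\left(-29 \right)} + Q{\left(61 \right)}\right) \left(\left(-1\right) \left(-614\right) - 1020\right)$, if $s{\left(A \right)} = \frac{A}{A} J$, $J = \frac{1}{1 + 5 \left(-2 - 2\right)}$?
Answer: $\frac{247254}{19} \approx 13013.0$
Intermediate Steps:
$J = - \frac{1}{19}$ ($J = \frac{1}{1 + 5 \left(-4\right)} = \frac{1}{1 - 20} = \frac{1}{-19} = - \frac{1}{19} \approx -0.052632$)
$s{\left(A \right)} = - \frac{1}{19}$ ($s{\left(A \right)} = \frac{A}{A} \left(- \frac{1}{19}\right) = 1 \left(- \frac{1}{19}\right) = - \frac{1}{19}$)
$\left(s{\left(-29 \right)} + Q{\left(61 \right)}\right) \left(\left(-1\right) \left(-614\right) - 1020\right) = \left(- \frac{1}{19} - 32\right) \left(\left(-1\right) \left(-614\right) - 1020\right) = - \frac{609 \left(614 - 1020\right)}{19} = \left(- \frac{609}{19}\right) \left(-406\right) = \frac{247254}{19}$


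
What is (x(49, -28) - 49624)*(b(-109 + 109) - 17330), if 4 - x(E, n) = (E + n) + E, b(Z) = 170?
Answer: 852680400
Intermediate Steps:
x(E, n) = 4 - n - 2*E (x(E, n) = 4 - ((E + n) + E) = 4 - (n + 2*E) = 4 + (-n - 2*E) = 4 - n - 2*E)
(x(49, -28) - 49624)*(b(-109 + 109) - 17330) = ((4 - 1*(-28) - 2*49) - 49624)*(170 - 17330) = ((4 + 28 - 98) - 49624)*(-17160) = (-66 - 49624)*(-17160) = -49690*(-17160) = 852680400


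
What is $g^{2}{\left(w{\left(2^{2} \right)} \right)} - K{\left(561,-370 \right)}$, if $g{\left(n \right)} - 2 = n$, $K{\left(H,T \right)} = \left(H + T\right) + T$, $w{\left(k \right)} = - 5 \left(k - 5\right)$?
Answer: $228$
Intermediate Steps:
$w{\left(k \right)} = 25 - 5 k$ ($w{\left(k \right)} = - 5 \left(-5 + k\right) = 25 - 5 k$)
$K{\left(H,T \right)} = H + 2 T$
$g{\left(n \right)} = 2 + n$
$g^{2}{\left(w{\left(2^{2} \right)} \right)} - K{\left(561,-370 \right)} = \left(2 + \left(25 - 5 \cdot 2^{2}\right)\right)^{2} - \left(561 + 2 \left(-370\right)\right) = \left(2 + \left(25 - 20\right)\right)^{2} - \left(561 - 740\right) = \left(2 + \left(25 - 20\right)\right)^{2} - -179 = \left(2 + 5\right)^{2} + 179 = 7^{2} + 179 = 49 + 179 = 228$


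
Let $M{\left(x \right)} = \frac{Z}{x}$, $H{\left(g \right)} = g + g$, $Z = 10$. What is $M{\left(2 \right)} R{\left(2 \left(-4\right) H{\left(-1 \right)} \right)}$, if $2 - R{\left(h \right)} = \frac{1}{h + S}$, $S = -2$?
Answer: $\frac{135}{14} \approx 9.6429$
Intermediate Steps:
$H{\left(g \right)} = 2 g$
$M{\left(x \right)} = \frac{10}{x}$
$R{\left(h \right)} = 2 - \frac{1}{-2 + h}$ ($R{\left(h \right)} = 2 - \frac{1}{h - 2} = 2 - \frac{1}{-2 + h}$)
$M{\left(2 \right)} R{\left(2 \left(-4\right) H{\left(-1 \right)} \right)} = \frac{10}{2} \frac{-5 + 2 \cdot 2 \left(-4\right) 2 \left(-1\right)}{-2 + 2 \left(-4\right) 2 \left(-1\right)} = 10 \cdot \frac{1}{2} \frac{-5 + 2 \left(\left(-8\right) \left(-2\right)\right)}{-2 - -16} = 5 \frac{-5 + 2 \cdot 16}{-2 + 16} = 5 \frac{-5 + 32}{14} = 5 \cdot \frac{1}{14} \cdot 27 = 5 \cdot \frac{27}{14} = \frac{135}{14}$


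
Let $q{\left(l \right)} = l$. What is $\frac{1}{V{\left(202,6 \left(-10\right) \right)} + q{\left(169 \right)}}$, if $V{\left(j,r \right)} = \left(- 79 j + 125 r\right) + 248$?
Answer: $- \frac{1}{23041} \approx -4.3401 \cdot 10^{-5}$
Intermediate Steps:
$V{\left(j,r \right)} = 248 - 79 j + 125 r$
$\frac{1}{V{\left(202,6 \left(-10\right) \right)} + q{\left(169 \right)}} = \frac{1}{\left(248 - 15958 + 125 \cdot 6 \left(-10\right)\right) + 169} = \frac{1}{\left(248 - 15958 + 125 \left(-60\right)\right) + 169} = \frac{1}{\left(248 - 15958 - 7500\right) + 169} = \frac{1}{-23210 + 169} = \frac{1}{-23041} = - \frac{1}{23041}$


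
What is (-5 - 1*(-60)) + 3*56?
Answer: 223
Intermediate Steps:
(-5 - 1*(-60)) + 3*56 = (-5 + 60) + 168 = 55 + 168 = 223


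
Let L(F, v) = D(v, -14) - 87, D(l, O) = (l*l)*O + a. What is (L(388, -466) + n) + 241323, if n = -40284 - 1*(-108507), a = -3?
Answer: -2730728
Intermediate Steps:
D(l, O) = -3 + O*l² (D(l, O) = (l*l)*O - 3 = l²*O - 3 = O*l² - 3 = -3 + O*l²)
L(F, v) = -90 - 14*v² (L(F, v) = (-3 - 14*v²) - 87 = -90 - 14*v²)
n = 68223 (n = -40284 + 108507 = 68223)
(L(388, -466) + n) + 241323 = ((-90 - 14*(-466)²) + 68223) + 241323 = ((-90 - 14*217156) + 68223) + 241323 = ((-90 - 3040184) + 68223) + 241323 = (-3040274 + 68223) + 241323 = -2972051 + 241323 = -2730728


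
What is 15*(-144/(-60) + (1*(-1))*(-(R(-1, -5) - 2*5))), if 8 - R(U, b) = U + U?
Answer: 36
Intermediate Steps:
R(U, b) = 8 - 2*U (R(U, b) = 8 - (U + U) = 8 - 2*U)
15*(-144/(-60) + (1*(-1))*(-(R(-1, -5) - 2*5))) = 15*(-144/(-60) + (1*(-1))*(-((8 - 2*(-1)) - 2*5))) = 15*(-144*(-1/60) - (-1)*((8 + 2) - 10)) = 15*(12/5 - (-1)*(10 - 10)) = 15*(12/5 - (-1)*0) = 15*(12/5 - 1*0) = 15*(12/5 + 0) = 15*(12/5) = 36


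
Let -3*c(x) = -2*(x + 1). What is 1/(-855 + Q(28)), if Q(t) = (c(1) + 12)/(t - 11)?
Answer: -51/43565 ≈ -0.0011707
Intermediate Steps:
c(x) = 2/3 + 2*x/3 (c(x) = -(-2)*(x + 1)/3 = -(-2)*(1 + x)/3 = -(-2 - 2*x)/3 = 2/3 + 2*x/3)
Q(t) = 40/(3*(-11 + t)) (Q(t) = ((2/3 + (2/3)*1) + 12)/(t - 11) = ((2/3 + 2/3) + 12)/(-11 + t) = (4/3 + 12)/(-11 + t) = 40/(3*(-11 + t)))
1/(-855 + Q(28)) = 1/(-855 + 40/(3*(-11 + 28))) = 1/(-855 + (40/3)/17) = 1/(-855 + (40/3)*(1/17)) = 1/(-855 + 40/51) = 1/(-43565/51) = -51/43565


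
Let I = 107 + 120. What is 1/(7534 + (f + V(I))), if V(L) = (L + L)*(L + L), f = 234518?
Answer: 1/448168 ≈ 2.2313e-6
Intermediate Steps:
I = 227
V(L) = 4*L² (V(L) = (2*L)*(2*L) = 4*L²)
1/(7534 + (f + V(I))) = 1/(7534 + (234518 + 4*227²)) = 1/(7534 + (234518 + 4*51529)) = 1/(7534 + (234518 + 206116)) = 1/(7534 + 440634) = 1/448168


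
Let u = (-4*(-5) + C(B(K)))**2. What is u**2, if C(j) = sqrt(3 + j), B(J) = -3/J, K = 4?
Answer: 3418801/16 ≈ 2.1368e+5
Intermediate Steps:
u = 1849/4 (u = (-4*(-5) + sqrt(3 - 3/4))**2 = (20 + sqrt(3 - 3*1/4))**2 = (20 + sqrt(3 - 3/4))**2 = (20 + sqrt(9/4))**2 = (20 + 3/2)**2 = (43/2)**2 = 1849/4 ≈ 462.25)
u**2 = (1849/4)**2 = 3418801/16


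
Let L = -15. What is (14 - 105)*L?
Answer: 1365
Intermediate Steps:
(14 - 105)*L = (14 - 105)*(-15) = -91*(-15) = 1365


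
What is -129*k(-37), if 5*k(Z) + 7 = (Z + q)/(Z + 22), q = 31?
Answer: 4257/25 ≈ 170.28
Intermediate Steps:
k(Z) = -7/5 + (31 + Z)/(5*(22 + Z)) (k(Z) = -7/5 + ((Z + 31)/(Z + 22))/5 = -7/5 + ((31 + Z)/(22 + Z))/5 = -7/5 + (31 + Z)/(5*(22 + Z)))
-129*k(-37) = -387*(-41 - 2*(-37))/(5*(22 - 37)) = -387*(-41 + 74)/(5*(-15)) = -387*(-1)*33/(5*15) = -129*(-33/25) = 4257/25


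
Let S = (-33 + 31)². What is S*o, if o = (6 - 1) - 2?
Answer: 12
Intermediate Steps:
o = 3 (o = 5 - 2 = 3)
S = 4 (S = (-2)² = 4)
S*o = 4*3 = 12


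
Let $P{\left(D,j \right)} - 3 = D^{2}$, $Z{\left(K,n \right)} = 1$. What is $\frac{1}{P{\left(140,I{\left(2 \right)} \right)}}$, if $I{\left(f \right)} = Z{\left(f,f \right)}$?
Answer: $\frac{1}{19603} \approx 5.1013 \cdot 10^{-5}$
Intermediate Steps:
$I{\left(f \right)} = 1$
$P{\left(D,j \right)} = 3 + D^{2}$
$\frac{1}{P{\left(140,I{\left(2 \right)} \right)}} = \frac{1}{3 + 140^{2}} = \frac{1}{3 + 19600} = \frac{1}{19603}$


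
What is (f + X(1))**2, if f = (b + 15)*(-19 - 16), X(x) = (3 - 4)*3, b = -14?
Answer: 1444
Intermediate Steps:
X(x) = -3 (X(x) = -1*3 = -3)
f = -35 (f = (-14 + 15)*(-19 - 16) = 1*(-35) = -35)
(f + X(1))**2 = (-35 - 3)**2 = (-38)**2 = 1444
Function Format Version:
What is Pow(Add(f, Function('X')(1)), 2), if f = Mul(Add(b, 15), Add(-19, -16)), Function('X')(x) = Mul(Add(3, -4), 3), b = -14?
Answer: 1444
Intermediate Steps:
Function('X')(x) = -3 (Function('X')(x) = Mul(-1, 3) = -3)
f = -35 (f = Mul(Add(-14, 15), Add(-19, -16)) = Mul(1, -35) = -35)
Pow(Add(f, Function('X')(1)), 2) = Pow(Add(-35, -3), 2) = Pow(-38, 2) = 1444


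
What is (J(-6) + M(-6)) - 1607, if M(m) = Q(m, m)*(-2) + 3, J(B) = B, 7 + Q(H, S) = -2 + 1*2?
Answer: -1596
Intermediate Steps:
Q(H, S) = -7 (Q(H, S) = -7 + (-2 + 1*2) = -7 + (-2 + 2) = -7 + 0 = -7)
M(m) = 17 (M(m) = -7*(-2) + 3 = 14 + 3 = 17)
(J(-6) + M(-6)) - 1607 = (-6 + 17) - 1607 = 11 - 1607 = -1596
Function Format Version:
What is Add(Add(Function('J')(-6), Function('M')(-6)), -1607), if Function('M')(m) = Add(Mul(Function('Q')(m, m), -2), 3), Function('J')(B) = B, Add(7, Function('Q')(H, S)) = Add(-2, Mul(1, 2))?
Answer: -1596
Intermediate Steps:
Function('Q')(H, S) = -7 (Function('Q')(H, S) = Add(-7, Add(-2, Mul(1, 2))) = Add(-7, Add(-2, 2)) = Add(-7, 0) = -7)
Function('M')(m) = 17 (Function('M')(m) = Add(Mul(-7, -2), 3) = Add(14, 3) = 17)
Add(Add(Function('J')(-6), Function('M')(-6)), -1607) = Add(Add(-6, 17), -1607) = Add(11, -1607) = -1596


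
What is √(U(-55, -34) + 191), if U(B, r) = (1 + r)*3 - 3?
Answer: √89 ≈ 9.4340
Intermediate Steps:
U(B, r) = 3*r (U(B, r) = (3 + 3*r) - 3 = 3*r)
√(U(-55, -34) + 191) = √(3*(-34) + 191) = √(-102 + 191) = √89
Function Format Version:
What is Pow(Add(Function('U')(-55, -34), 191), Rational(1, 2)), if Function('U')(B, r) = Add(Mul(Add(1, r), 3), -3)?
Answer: Pow(89, Rational(1, 2)) ≈ 9.4340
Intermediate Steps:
Function('U')(B, r) = Mul(3, r) (Function('U')(B, r) = Add(Add(3, Mul(3, r)), -3) = Mul(3, r))
Pow(Add(Function('U')(-55, -34), 191), Rational(1, 2)) = Pow(Add(Mul(3, -34), 191), Rational(1, 2)) = Pow(Add(-102, 191), Rational(1, 2)) = Pow(89, Rational(1, 2))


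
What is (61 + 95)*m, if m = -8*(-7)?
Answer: 8736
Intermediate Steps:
m = 56
(61 + 95)*m = (61 + 95)*56 = 156*56 = 8736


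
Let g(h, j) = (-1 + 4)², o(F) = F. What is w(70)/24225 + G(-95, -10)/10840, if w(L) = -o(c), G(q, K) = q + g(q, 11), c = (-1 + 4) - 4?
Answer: -207251/26259900 ≈ -0.0078923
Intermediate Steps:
c = -1 (c = 3 - 4 = -1)
g(h, j) = 9 (g(h, j) = 3² = 9)
G(q, K) = 9 + q (G(q, K) = q + 9 = 9 + q)
w(L) = 1 (w(L) = -1*(-1) = 1)
w(70)/24225 + G(-95, -10)/10840 = 1/24225 + (9 - 95)/10840 = 1*(1/24225) - 86*1/10840 = 1/24225 - 43/5420 = -207251/26259900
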